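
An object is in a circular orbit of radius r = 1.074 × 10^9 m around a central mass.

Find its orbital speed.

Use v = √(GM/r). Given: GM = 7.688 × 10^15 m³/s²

For a circular orbit, gravity supplies the centripetal force, so v = √(GM / r).
v = √(7.688e+15 / 1.074e+09) m/s ≈ 2675 m/s = 2.675 km/s.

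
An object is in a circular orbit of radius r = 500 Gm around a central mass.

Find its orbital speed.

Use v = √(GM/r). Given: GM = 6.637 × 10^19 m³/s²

Convert to SI: r = 500 Gm = 5e+11 m.
For a circular orbit, gravity supplies the centripetal force, so v = √(GM / r).
v = √(6.637e+19 / 5e+11) m/s ≈ 1.152e+04 m/s = 11.52 km/s.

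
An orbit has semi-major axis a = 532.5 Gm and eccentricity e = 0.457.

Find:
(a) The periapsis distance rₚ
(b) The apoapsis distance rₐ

Convert to SI: a = 532.5 Gm = 5.325e+11 m.
(a) rₚ = a(1 − e) = 5.325e+11 · (1 − 0.457) = 5.325e+11 · 0.543 ≈ 2.891e+11 m = 289.1 Gm.
(b) rₐ = a(1 + e) = 5.325e+11 · (1 + 0.457) = 5.325e+11 · 1.457 ≈ 7.759e+11 m = 775.9 Gm.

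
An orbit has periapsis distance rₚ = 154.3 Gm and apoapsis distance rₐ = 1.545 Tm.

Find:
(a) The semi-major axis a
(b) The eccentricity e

Convert to SI: rₚ = 154.3 Gm = 1.543e+11 m; rₐ = 1.545 Tm = 1.545e+12 m.
(a) a = (rₚ + rₐ) / 2 = (1.543e+11 + 1.545e+12) / 2 ≈ 8.496e+11 m = 849.6 Gm.
(b) e = (rₐ − rₚ) / (rₐ + rₚ) = (1.545e+12 − 1.543e+11) / (1.545e+12 + 1.543e+11) ≈ 0.8184.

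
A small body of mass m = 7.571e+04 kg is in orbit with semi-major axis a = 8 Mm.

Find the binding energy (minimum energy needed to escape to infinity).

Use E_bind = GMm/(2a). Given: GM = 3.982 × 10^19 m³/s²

Convert to SI: a = 8 Mm = 8e+06 m.
Total orbital energy is E = −GMm/(2a); binding energy is E_bind = −E = GMm/(2a).
E_bind = 3.982e+19 · 7.571e+04 / (2 · 8e+06) J ≈ 1.884e+17 J = 188.4 PJ.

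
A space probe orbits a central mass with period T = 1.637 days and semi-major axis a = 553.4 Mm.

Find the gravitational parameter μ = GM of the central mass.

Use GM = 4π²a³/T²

Convert to SI: T = 1.637 days = 141437 s; a = 553.4 Mm = 5.534e+08 m.
GM = 4π² · a³ / T².
GM = 4π² · (5.534e+08)³ / (141437)² m³/s² ≈ 3.345e+17 m³/s² = 3.345 × 10^17 m³/s².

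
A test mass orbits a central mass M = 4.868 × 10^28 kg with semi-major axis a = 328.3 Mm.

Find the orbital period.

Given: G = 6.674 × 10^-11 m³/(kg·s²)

Convert to SI: a = 328.3 Mm = 3.283e+08 m.
GM = G · M = 6.674e-11 · 4.868e+28 = 3.2489e+18 m³/s².
Kepler's third law: T = 2π √(a³ / GM).
Substituting a = 3.283e+08 m and GM = 3.2489e+18 m³/s²:
T = 2π √((3.283e+08)³ / 3.2489e+18) s
T ≈ 2.074e+04 s = 5.76 hours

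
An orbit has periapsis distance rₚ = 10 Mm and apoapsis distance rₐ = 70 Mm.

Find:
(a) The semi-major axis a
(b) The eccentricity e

Convert to SI: rₚ = 10 Mm = 1e+07 m; rₐ = 70 Mm = 7e+07 m.
(a) a = (rₚ + rₐ) / 2 = (1e+07 + 7e+07) / 2 ≈ 4e+07 m = 40 Mm.
(b) e = (rₐ − rₚ) / (rₐ + rₚ) = (7e+07 − 1e+07) / (7e+07 + 1e+07) ≈ 0.75.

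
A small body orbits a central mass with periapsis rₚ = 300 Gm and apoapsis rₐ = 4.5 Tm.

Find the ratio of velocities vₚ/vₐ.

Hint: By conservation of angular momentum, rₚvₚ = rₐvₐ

Convert to SI: rₚ = 300 Gm = 3e+11 m; rₐ = 4.5 Tm = 4.5e+12 m.
Conservation of angular momentum gives rₚvₚ = rₐvₐ, so vₚ/vₐ = rₐ/rₚ.
vₚ/vₐ = 4.5e+12 / 3e+11 ≈ 15.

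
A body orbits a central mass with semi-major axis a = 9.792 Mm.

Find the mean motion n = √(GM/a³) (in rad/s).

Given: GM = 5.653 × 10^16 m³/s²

Convert to SI: a = 9.792 Mm = 9.792e+06 m.
n = √(GM / a³).
n = √(5.653e+16 / (9.792e+06)³) rad/s ≈ 0.007759 rad/s.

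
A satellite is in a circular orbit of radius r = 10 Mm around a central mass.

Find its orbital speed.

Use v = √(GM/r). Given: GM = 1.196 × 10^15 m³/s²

Convert to SI: r = 10 Mm = 1e+07 m.
For a circular orbit, gravity supplies the centripetal force, so v = √(GM / r).
v = √(1.196e+15 / 1e+07) m/s ≈ 1.094e+04 m/s = 10.94 km/s.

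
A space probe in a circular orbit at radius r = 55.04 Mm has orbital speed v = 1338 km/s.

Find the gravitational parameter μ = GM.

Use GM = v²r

Convert to SI: r = 55.04 Mm = 5.504e+07 m; v = 1338 km/s = 1.338e+06 m/s.
For a circular orbit v² = GM/r, so GM = v² · r.
GM = (1.338e+06)² · 5.504e+07 m³/s² ≈ 9.854e+19 m³/s² = 9.854 × 10^19 m³/s².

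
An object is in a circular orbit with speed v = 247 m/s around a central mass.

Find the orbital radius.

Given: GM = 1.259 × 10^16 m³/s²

For a circular orbit, v² = GM / r, so r = GM / v².
r = 1.259e+16 / (247)² m ≈ 2.064e+11 m = 2.064 × 10^11 m.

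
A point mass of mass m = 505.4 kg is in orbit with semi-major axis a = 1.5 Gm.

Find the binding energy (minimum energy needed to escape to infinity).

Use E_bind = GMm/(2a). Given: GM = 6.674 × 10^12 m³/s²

Convert to SI: a = 1.5 Gm = 1.5e+09 m.
Total orbital energy is E = −GMm/(2a); binding energy is E_bind = −E = GMm/(2a).
E_bind = 6.674e+12 · 505.4 / (2 · 1.5e+09) J ≈ 1.124e+06 J = 1.124 MJ.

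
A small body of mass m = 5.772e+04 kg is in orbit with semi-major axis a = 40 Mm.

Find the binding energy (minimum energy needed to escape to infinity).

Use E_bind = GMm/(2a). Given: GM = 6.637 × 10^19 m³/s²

Convert to SI: a = 40 Mm = 4e+07 m.
Total orbital energy is E = −GMm/(2a); binding energy is E_bind = −E = GMm/(2a).
E_bind = 6.637e+19 · 5.772e+04 / (2 · 4e+07) J ≈ 4.789e+16 J = 47.89 PJ.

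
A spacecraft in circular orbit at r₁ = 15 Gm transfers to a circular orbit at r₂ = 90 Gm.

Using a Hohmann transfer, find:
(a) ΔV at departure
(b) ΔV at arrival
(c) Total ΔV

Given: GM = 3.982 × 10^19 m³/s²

Convert to SI: r₁ = 15 Gm = 1.5e+10 m; r₂ = 90 Gm = 9e+10 m.
Transfer semi-major axis: a_t = (r₁ + r₂)/2 = (1.5e+10 + 9e+10)/2 = 5.25e+10 m.
Circular speeds: v₁ = √(GM/r₁) = 51523.5 m/s, v₂ = √(GM/r₂) = 21034.4 m/s.
Transfer speeds (vis-viva v² = GM(2/r − 1/a_t)): v₁ᵗ = 67460 m/s, v₂ᵗ = 11243.3 m/s.
(a) ΔV₁ = |v₁ᵗ − v₁| ≈ 1.594e+04 m/s = 15.94 km/s.
(b) ΔV₂ = |v₂ − v₂ᵗ| ≈ 9791 m/s = 9.791 km/s.
(c) ΔV_total = ΔV₁ + ΔV₂ ≈ 2.573e+04 m/s = 25.73 km/s.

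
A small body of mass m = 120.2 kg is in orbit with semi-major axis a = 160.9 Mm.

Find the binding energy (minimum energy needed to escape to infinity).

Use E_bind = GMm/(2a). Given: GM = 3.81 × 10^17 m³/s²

Convert to SI: a = 160.9 Mm = 1.609e+08 m.
Total orbital energy is E = −GMm/(2a); binding energy is E_bind = −E = GMm/(2a).
E_bind = 3.81e+17 · 120.2 / (2 · 1.609e+08) J ≈ 1.423e+11 J = 142.3 GJ.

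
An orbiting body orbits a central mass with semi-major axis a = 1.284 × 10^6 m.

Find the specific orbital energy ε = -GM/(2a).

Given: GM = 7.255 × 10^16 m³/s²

ε = −GM / (2a).
ε = −7.255e+16 / (2 · 1.284e+06) J/kg ≈ -2.825e+10 J/kg = -28.25 GJ/kg.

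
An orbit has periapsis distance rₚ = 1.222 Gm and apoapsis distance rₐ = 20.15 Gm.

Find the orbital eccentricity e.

Convert to SI: rₚ = 1.222 Gm = 1.222e+09 m; rₐ = 20.15 Gm = 2.015e+10 m.
e = (rₐ − rₚ) / (rₐ + rₚ).
e = (2.015e+10 − 1.222e+09) / (2.015e+10 + 1.222e+09) = 1.8928e+10 / 2.1372e+10 ≈ 0.8856.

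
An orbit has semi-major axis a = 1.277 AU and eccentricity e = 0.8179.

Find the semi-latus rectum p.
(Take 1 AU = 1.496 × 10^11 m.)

Convert to SI: a = 1.277 AU = 1.91039e+11 m.
p = a (1 − e²).
p = 1.91039e+11 · (1 − (0.8179)²) = 1.91039e+11 · 0.33104 ≈ 6.324e+10 m = 0.4227 AU.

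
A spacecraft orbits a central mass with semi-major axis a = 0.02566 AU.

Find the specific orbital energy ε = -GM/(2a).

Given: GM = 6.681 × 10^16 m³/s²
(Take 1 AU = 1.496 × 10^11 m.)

Convert to SI: a = 0.02566 AU = 3.83874e+09 m.
ε = −GM / (2a).
ε = −6.681e+16 / (2 · 3.83874e+09) J/kg ≈ -8.702e+06 J/kg = -8.702 MJ/kg.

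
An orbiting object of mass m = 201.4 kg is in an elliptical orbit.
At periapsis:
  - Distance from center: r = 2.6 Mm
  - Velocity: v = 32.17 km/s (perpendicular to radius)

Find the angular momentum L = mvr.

Convert to SI: r = 2.6 Mm = 2.6e+06 m; v = 32.17 km/s = 32170 m/s.
Since v is perpendicular to r, L = m · v · r.
L = 201.4 · 32170 · 2.6e+06 kg·m²/s ≈ 1.685e+13 kg·m²/s.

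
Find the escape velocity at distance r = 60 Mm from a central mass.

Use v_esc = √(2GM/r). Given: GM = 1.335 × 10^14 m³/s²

Convert to SI: r = 60 Mm = 6e+07 m.
Escape velocity comes from setting total energy to zero: ½v² − GM/r = 0 ⇒ v_esc = √(2GM / r).
v_esc = √(2 · 1.335e+14 / 6e+07) m/s ≈ 2110 m/s = 2.11 km/s.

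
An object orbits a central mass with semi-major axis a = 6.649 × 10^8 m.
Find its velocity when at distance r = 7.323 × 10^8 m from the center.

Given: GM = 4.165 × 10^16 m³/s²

Vis-viva: v = √(GM · (2/r − 1/a)).
2/r − 1/a = 2/7.323e+08 − 1/6.649e+08 = 1.22714e-09 m⁻¹.
v = √(4.165e+16 · 1.22714e-09) m/s ≈ 7149 m/s = 7.149 km/s.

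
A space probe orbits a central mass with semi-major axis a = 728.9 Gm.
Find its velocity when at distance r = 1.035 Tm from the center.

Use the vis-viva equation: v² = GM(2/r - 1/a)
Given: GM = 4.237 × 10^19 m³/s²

Convert to SI: a = 728.9 Gm = 7.289e+11 m; r = 1.035 Tm = 1.035e+12 m.
Vis-viva: v = √(GM · (2/r − 1/a)).
2/r − 1/a = 2/1.035e+12 − 1/7.289e+11 = 5.60437e-13 m⁻¹.
v = √(4.237e+19 · 5.60437e-13) m/s ≈ 4873 m/s = 4.873 km/s.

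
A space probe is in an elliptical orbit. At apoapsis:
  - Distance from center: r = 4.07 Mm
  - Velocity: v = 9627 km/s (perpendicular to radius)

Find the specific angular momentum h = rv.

Convert to SI: r = 4.07 Mm = 4.07e+06 m; v = 9627 km/s = 9.627e+06 m/s.
With v perpendicular to r, h = r · v.
h = 4.07e+06 · 9.627e+06 m²/s ≈ 3.918e+13 m²/s.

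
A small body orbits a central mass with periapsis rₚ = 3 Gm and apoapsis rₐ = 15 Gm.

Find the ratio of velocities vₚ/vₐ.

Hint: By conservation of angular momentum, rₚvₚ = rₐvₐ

Convert to SI: rₚ = 3 Gm = 3e+09 m; rₐ = 15 Gm = 1.5e+10 m.
Conservation of angular momentum gives rₚvₚ = rₐvₐ, so vₚ/vₐ = rₐ/rₚ.
vₚ/vₐ = 1.5e+10 / 3e+09 ≈ 5.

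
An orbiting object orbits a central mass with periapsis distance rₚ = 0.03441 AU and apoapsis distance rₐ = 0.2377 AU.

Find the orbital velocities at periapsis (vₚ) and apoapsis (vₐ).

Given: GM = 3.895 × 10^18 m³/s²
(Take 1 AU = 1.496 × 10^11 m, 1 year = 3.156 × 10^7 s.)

Convert to SI: rₚ = 0.03441 AU = 5.14774e+09 m; rₐ = 0.2377 AU = 3.55599e+10 m.
Use the vis-viva equation v² = GM(2/r − 1/a) with a = (rₚ + rₐ)/2 = (5.14774e+09 + 3.55599e+10)/2 = 2.03538e+10 m.
vₚ = √(GM · (2/rₚ − 1/a)) = √(3.895e+18 · (2/5.14774e+09 − 1/2.03538e+10)) m/s ≈ 3.636e+04 m/s = 7.67 AU/year.
vₐ = √(GM · (2/rₐ − 1/a)) = √(3.895e+18 · (2/3.55599e+10 − 1/2.03538e+10)) m/s ≈ 5263 m/s = 1.11 AU/year.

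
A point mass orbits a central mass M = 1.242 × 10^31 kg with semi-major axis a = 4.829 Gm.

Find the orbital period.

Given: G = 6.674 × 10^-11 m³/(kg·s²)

Convert to SI: a = 4.829 Gm = 4.829e+09 m.
GM = G · M = 6.674e-11 · 1.242e+31 = 8.28911e+20 m³/s².
Kepler's third law: T = 2π √(a³ / GM).
Substituting a = 4.829e+09 m and GM = 8.28911e+20 m³/s²:
T = 2π √((4.829e+09)³ / 8.28911e+20) s
T ≈ 7.323e+04 s = 20.34 hours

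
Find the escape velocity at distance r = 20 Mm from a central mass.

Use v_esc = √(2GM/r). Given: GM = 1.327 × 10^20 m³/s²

Convert to SI: r = 20 Mm = 2e+07 m.
Escape velocity comes from setting total energy to zero: ½v² − GM/r = 0 ⇒ v_esc = √(2GM / r).
v_esc = √(2 · 1.327e+20 / 2e+07) m/s ≈ 3.643e+06 m/s = 3643 km/s.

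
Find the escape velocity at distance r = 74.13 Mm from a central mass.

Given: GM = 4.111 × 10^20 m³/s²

Convert to SI: r = 74.13 Mm = 7.413e+07 m.
Escape velocity comes from setting total energy to zero: ½v² − GM/r = 0 ⇒ v_esc = √(2GM / r).
v_esc = √(2 · 4.111e+20 / 7.413e+07) m/s ≈ 3.33e+06 m/s = 3330 km/s.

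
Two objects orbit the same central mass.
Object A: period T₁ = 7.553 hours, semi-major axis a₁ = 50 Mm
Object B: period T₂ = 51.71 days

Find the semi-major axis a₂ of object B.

Convert to SI: T₁ = 7.553 hours = 27190.8 s; a₁ = 50 Mm = 5e+07 m; T₂ = 51.71 days = 4.46774e+06 s.
Kepler's third law: (T₁/T₂)² = (a₁/a₂)³ ⇒ a₂ = a₁ · (T₂/T₁)^(2/3).
T₂/T₁ = 4.46774e+06 / 27190.8 = 164.311.
a₂ = 5e+07 · (164.311)^(2/3) m ≈ 1.5e+09 m = 1.5 Gm.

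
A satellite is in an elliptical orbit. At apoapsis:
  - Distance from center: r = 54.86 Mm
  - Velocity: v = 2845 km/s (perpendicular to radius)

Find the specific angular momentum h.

Convert to SI: r = 54.86 Mm = 5.486e+07 m; v = 2845 km/s = 2.845e+06 m/s.
With v perpendicular to r, h = r · v.
h = 5.486e+07 · 2.845e+06 m²/s ≈ 1.561e+14 m²/s.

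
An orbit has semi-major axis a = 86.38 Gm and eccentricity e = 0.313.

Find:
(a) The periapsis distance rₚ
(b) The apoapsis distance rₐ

Convert to SI: a = 86.38 Gm = 8.638e+10 m.
(a) rₚ = a(1 − e) = 8.638e+10 · (1 − 0.313) = 8.638e+10 · 0.687 ≈ 5.934e+10 m = 59.34 Gm.
(b) rₐ = a(1 + e) = 8.638e+10 · (1 + 0.313) = 8.638e+10 · 1.313 ≈ 1.134e+11 m = 113.4 Gm.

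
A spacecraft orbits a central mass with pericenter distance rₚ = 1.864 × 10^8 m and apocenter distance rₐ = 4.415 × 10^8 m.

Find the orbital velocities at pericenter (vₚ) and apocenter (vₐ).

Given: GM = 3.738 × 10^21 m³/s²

Use the vis-viva equation v² = GM(2/r − 1/a) with a = (rₚ + rₐ)/2 = (1.864e+08 + 4.415e+08)/2 = 3.1395e+08 m.
vₚ = √(GM · (2/rₚ − 1/a)) = √(3.738e+21 · (2/1.864e+08 − 1/3.1395e+08)) m/s ≈ 5.31e+06 m/s = 5310 km/s.
vₐ = √(GM · (2/rₐ − 1/a)) = √(3.738e+21 · (2/4.415e+08 − 1/3.1395e+08)) m/s ≈ 2.242e+06 m/s = 2242 km/s.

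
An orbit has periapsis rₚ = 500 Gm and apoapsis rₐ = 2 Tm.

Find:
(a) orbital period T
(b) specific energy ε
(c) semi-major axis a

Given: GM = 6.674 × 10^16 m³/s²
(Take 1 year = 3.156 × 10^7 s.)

Convert to SI: rₚ = 500 Gm = 5e+11 m; rₐ = 2 Tm = 2e+12 m.
(a) With a = (rₚ + rₐ)/2 = 1.25e+12 m, T = 2π √(a³/GM) = 2π √((1.25e+12)³/6.674e+16) s ≈ 3.399e+10 s
(b) With a = (rₚ + rₐ)/2 = 1.25e+12 m, ε = −GM/(2a) = −6.674e+16/(2 · 1.25e+12) J/kg ≈ -2.67e+04 J/kg
(c) a = (rₚ + rₐ)/2 = (5e+11 + 2e+12)/2 ≈ 1.25e+12 m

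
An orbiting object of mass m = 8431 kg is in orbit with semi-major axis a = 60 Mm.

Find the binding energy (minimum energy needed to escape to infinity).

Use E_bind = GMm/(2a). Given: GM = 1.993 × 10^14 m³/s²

Convert to SI: a = 60 Mm = 6e+07 m.
Total orbital energy is E = −GMm/(2a); binding energy is E_bind = −E = GMm/(2a).
E_bind = 1.993e+14 · 8431 / (2 · 6e+07) J ≈ 1.4e+10 J = 14 GJ.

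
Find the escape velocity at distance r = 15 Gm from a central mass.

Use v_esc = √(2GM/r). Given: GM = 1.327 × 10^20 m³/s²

Convert to SI: r = 15 Gm = 1.5e+10 m.
Escape velocity comes from setting total energy to zero: ½v² − GM/r = 0 ⇒ v_esc = √(2GM / r).
v_esc = √(2 · 1.327e+20 / 1.5e+10) m/s ≈ 1.33e+05 m/s = 133 km/s.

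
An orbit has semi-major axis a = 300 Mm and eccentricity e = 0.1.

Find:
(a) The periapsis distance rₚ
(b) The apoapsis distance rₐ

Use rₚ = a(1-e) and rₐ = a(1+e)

Convert to SI: a = 300 Mm = 3e+08 m.
(a) rₚ = a(1 − e) = 3e+08 · (1 − 0.1) = 3e+08 · 0.9 ≈ 2.7e+08 m = 270 Mm.
(b) rₐ = a(1 + e) = 3e+08 · (1 + 0.1) = 3e+08 · 1.1 ≈ 3.3e+08 m = 330 Mm.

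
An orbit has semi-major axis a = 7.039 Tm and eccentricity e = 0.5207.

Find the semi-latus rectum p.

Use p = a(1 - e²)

Convert to SI: a = 7.039 Tm = 7.039e+12 m.
p = a (1 − e²).
p = 7.039e+12 · (1 − (0.5207)²) = 7.039e+12 · 0.728872 ≈ 5.131e+12 m = 5.131 Tm.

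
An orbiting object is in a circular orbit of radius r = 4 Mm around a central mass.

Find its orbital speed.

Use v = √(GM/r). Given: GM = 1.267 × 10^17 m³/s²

Convert to SI: r = 4 Mm = 4e+06 m.
For a circular orbit, gravity supplies the centripetal force, so v = √(GM / r).
v = √(1.267e+17 / 4e+06) m/s ≈ 1.78e+05 m/s = 178 km/s.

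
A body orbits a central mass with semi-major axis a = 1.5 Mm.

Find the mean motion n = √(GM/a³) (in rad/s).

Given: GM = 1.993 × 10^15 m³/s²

Convert to SI: a = 1.5 Mm = 1.5e+06 m.
n = √(GM / a³).
n = √(1.993e+15 / (1.5e+06)³) rad/s ≈ 0.0243 rad/s.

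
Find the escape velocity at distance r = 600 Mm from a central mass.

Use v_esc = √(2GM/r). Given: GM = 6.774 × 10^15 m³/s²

Convert to SI: r = 600 Mm = 6e+08 m.
Escape velocity comes from setting total energy to zero: ½v² − GM/r = 0 ⇒ v_esc = √(2GM / r).
v_esc = √(2 · 6.774e+15 / 6e+08) m/s ≈ 4752 m/s = 4.752 km/s.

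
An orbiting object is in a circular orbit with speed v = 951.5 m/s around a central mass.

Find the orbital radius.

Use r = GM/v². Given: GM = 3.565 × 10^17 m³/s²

For a circular orbit, v² = GM / r, so r = GM / v².
r = 3.565e+17 / (951.5)² m ≈ 3.938e+11 m = 393.8 Gm.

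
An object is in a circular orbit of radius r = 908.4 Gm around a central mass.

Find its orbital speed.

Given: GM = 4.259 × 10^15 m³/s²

Convert to SI: r = 908.4 Gm = 9.084e+11 m.
For a circular orbit, gravity supplies the centripetal force, so v = √(GM / r).
v = √(4.259e+15 / 9.084e+11) m/s ≈ 68.47 m/s = 68.47 m/s.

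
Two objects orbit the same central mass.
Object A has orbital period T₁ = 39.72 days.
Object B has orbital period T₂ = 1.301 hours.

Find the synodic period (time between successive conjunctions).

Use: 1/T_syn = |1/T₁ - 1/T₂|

Convert to SI: T₁ = 39.72 days = 3.43181e+06 s; T₂ = 1.301 hours = 4683.6 s.
T_syn = |T₁ · T₂ / (T₁ − T₂)|.
T_syn = |3.43181e+06 · 4683.6 / (3.43181e+06 − 4683.6)| s ≈ 4690 s = 1.303 hours.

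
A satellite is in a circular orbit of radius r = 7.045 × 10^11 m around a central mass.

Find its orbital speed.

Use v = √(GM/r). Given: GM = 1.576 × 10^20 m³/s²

For a circular orbit, gravity supplies the centripetal force, so v = √(GM / r).
v = √(1.576e+20 / 7.045e+11) m/s ≈ 1.496e+04 m/s = 14.96 km/s.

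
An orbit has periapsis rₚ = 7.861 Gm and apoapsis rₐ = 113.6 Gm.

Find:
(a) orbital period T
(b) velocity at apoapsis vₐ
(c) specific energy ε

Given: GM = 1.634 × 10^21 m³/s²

Convert to SI: rₚ = 7.861 Gm = 7.861e+09 m; rₐ = 113.6 Gm = 1.136e+11 m.
(a) With a = (rₚ + rₐ)/2 = 6.07305e+10 m, T = 2π √(a³/GM) = 2π √((6.07305e+10)³/1.634e+21) s ≈ 2.326e+06 s
(b) With a = (rₚ + rₐ)/2 = 6.07305e+10 m, vₐ = √(GM (2/rₐ − 1/a)) = √(1.634e+21 · (2/1.136e+11 − 1/6.07305e+10)) m/s ≈ 4.315e+04 m/s
(c) With a = (rₚ + rₐ)/2 = 6.07305e+10 m, ε = −GM/(2a) = −1.634e+21/(2 · 6.07305e+10) J/kg ≈ -1.345e+10 J/kg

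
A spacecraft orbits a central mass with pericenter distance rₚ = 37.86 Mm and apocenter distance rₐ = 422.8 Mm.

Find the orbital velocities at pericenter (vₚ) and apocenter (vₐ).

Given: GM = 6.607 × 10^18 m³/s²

Convert to SI: rₚ = 37.86 Mm = 3.786e+07 m; rₐ = 422.8 Mm = 4.228e+08 m.
Use the vis-viva equation v² = GM(2/r − 1/a) with a = (rₚ + rₐ)/2 = (3.786e+07 + 4.228e+08)/2 = 2.3033e+08 m.
vₚ = √(GM · (2/rₚ − 1/a)) = √(6.607e+18 · (2/3.786e+07 − 1/2.3033e+08)) m/s ≈ 5.66e+05 m/s = 566 km/s.
vₐ = √(GM · (2/rₐ − 1/a)) = √(6.607e+18 · (2/4.228e+08 − 1/2.3033e+08)) m/s ≈ 5.068e+04 m/s = 50.68 km/s.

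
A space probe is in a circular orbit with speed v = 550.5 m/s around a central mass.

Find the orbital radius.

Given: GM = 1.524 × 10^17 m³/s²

For a circular orbit, v² = GM / r, so r = GM / v².
r = 1.524e+17 / (550.5)² m ≈ 5.029e+11 m = 502.9 Gm.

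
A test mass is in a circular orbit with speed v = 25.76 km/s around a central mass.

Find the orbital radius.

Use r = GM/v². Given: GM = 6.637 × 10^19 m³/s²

Convert to SI: v = 25.76 km/s = 25760 m/s.
For a circular orbit, v² = GM / r, so r = GM / v².
r = 6.637e+19 / (25760)² m ≈ 1e+11 m = 100 Gm.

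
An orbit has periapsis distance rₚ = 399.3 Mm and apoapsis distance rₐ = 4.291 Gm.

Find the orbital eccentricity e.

Convert to SI: rₚ = 399.3 Mm = 3.993e+08 m; rₐ = 4.291 Gm = 4.291e+09 m.
e = (rₐ − rₚ) / (rₐ + rₚ).
e = (4.291e+09 − 3.993e+08) / (4.291e+09 + 3.993e+08) = 3.8917e+09 / 4.6903e+09 ≈ 0.8297.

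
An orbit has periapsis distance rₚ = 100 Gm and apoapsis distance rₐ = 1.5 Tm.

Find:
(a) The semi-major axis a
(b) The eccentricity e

Convert to SI: rₚ = 100 Gm = 1e+11 m; rₐ = 1.5 Tm = 1.5e+12 m.
(a) a = (rₚ + rₐ) / 2 = (1e+11 + 1.5e+12) / 2 ≈ 8e+11 m = 800 Gm.
(b) e = (rₐ − rₚ) / (rₐ + rₚ) = (1.5e+12 − 1e+11) / (1.5e+12 + 1e+11) ≈ 0.875.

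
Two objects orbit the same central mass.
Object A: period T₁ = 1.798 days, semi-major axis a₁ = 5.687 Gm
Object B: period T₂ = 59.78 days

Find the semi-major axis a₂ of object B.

Convert to SI: T₁ = 1.798 days = 155347 s; a₁ = 5.687 Gm = 5.687e+09 m; T₂ = 59.78 days = 5.16499e+06 s.
Kepler's third law: (T₁/T₂)² = (a₁/a₂)³ ⇒ a₂ = a₁ · (T₂/T₁)^(2/3).
T₂/T₁ = 5.16499e+06 / 155347 = 33.2481.
a₂ = 5.687e+09 · (33.2481)^(2/3) m ≈ 5.88e+10 m = 58.8 Gm.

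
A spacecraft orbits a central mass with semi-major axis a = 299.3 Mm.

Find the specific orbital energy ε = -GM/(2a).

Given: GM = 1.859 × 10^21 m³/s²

Convert to SI: a = 299.3 Mm = 2.993e+08 m.
ε = −GM / (2a).
ε = −1.859e+21 / (2 · 2.993e+08) J/kg ≈ -3.106e+12 J/kg = -3106 GJ/kg.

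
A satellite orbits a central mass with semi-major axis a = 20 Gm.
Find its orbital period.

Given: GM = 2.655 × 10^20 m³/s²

Convert to SI: a = 20 Gm = 2e+10 m.
Kepler's third law: T = 2π √(a³ / GM).
Substituting a = 2e+10 m and GM = 2.655e+20 m³/s²:
T = 2π √((2e+10)³ / 2.655e+20) s
T ≈ 1.091e+06 s = 12.62 days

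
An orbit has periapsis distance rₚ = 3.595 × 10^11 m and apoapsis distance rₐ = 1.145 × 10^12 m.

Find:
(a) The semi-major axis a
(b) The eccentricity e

(a) a = (rₚ + rₐ) / 2 = (3.595e+11 + 1.145e+12) / 2 ≈ 7.522e+11 m = 7.522 × 10^11 m.
(b) e = (rₐ − rₚ) / (rₐ + rₚ) = (1.145e+12 − 3.595e+11) / (1.145e+12 + 3.595e+11) ≈ 0.5221.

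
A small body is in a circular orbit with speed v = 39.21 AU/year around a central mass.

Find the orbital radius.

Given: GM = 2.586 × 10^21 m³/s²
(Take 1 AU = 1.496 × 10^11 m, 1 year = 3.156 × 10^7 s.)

Convert to SI: v = 39.21 AU/year = 185862 m/s.
For a circular orbit, v² = GM / r, so r = GM / v².
r = 2.586e+21 / (185862)² m ≈ 7.486e+10 m = 0.5004 AU.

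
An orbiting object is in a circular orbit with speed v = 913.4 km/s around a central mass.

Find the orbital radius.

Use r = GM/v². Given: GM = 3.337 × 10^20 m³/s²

Convert to SI: v = 913.4 km/s = 913400 m/s.
For a circular orbit, v² = GM / r, so r = GM / v².
r = 3.337e+20 / (913400)² m ≈ 4e+08 m = 400 Mm.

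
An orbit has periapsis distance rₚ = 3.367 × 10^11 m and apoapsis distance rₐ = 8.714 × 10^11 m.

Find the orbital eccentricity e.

e = (rₐ − rₚ) / (rₐ + rₚ).
e = (8.714e+11 − 3.367e+11) / (8.714e+11 + 3.367e+11) = 5.347e+11 / 1.2081e+12 ≈ 0.4426.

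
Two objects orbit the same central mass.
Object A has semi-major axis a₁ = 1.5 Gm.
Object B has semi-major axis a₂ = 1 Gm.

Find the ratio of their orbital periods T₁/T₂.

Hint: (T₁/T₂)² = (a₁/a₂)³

Convert to SI: a₁ = 1.5 Gm = 1.5e+09 m; a₂ = 1 Gm = 1e+09 m.
From Kepler's third law, (T₁/T₂)² = (a₁/a₂)³, so T₁/T₂ = (a₁/a₂)^(3/2).
a₁/a₂ = 1.5e+09 / 1e+09 = 1.5.
T₁/T₂ = (1.5)^(3/2) ≈ 1.837.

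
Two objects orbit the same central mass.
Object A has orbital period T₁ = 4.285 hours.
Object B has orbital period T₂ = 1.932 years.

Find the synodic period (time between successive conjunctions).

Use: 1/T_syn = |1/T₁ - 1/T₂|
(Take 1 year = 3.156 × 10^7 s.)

Convert to SI: T₁ = 4.285 hours = 15426 s; T₂ = 1.932 years = 6.09739e+07 s.
T_syn = |T₁ · T₂ / (T₁ − T₂)|.
T_syn = |15426 · 6.09739e+07 / (15426 − 6.09739e+07)| s ≈ 1.543e+04 s = 4.286 hours.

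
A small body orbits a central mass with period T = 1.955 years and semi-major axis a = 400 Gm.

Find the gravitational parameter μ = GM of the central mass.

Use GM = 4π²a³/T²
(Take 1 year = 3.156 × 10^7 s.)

Convert to SI: T = 1.955 years = 6.16998e+07 s; a = 400 Gm = 4e+11 m.
GM = 4π² · a³ / T².
GM = 4π² · (4e+11)³ / (6.16998e+07)² m³/s² ≈ 6.637e+20 m³/s² = 6.637 × 10^20 m³/s².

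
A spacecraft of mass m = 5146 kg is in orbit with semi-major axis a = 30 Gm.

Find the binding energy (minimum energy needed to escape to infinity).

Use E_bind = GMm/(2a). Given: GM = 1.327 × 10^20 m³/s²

Convert to SI: a = 30 Gm = 3e+10 m.
Total orbital energy is E = −GMm/(2a); binding energy is E_bind = −E = GMm/(2a).
E_bind = 1.327e+20 · 5146 / (2 · 3e+10) J ≈ 1.138e+13 J = 11.38 TJ.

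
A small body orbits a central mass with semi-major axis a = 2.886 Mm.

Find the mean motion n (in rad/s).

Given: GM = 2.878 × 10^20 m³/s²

Convert to SI: a = 2.886 Mm = 2.886e+06 m.
n = √(GM / a³).
n = √(2.878e+20 / (2.886e+06)³) rad/s ≈ 3.46 rad/s.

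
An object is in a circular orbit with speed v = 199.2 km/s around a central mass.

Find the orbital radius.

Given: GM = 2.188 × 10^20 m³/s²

Convert to SI: v = 199.2 km/s = 199200 m/s.
For a circular orbit, v² = GM / r, so r = GM / v².
r = 2.188e+20 / (199200)² m ≈ 5.514e+09 m = 5.514 Gm.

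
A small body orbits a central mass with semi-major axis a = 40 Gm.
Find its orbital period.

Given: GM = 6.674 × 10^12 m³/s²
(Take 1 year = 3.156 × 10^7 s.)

Convert to SI: a = 40 Gm = 4e+10 m.
Kepler's third law: T = 2π √(a³ / GM).
Substituting a = 4e+10 m and GM = 6.674e+12 m³/s²:
T = 2π √((4e+10)³ / 6.674e+12) s
T ≈ 1.946e+10 s = 616.5 years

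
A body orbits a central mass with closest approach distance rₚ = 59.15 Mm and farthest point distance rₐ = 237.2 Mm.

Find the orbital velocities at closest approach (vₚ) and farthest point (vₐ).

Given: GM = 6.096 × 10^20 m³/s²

Convert to SI: rₚ = 59.15 Mm = 5.915e+07 m; rₐ = 237.2 Mm = 2.372e+08 m.
Use the vis-viva equation v² = GM(2/r − 1/a) with a = (rₚ + rₐ)/2 = (5.915e+07 + 2.372e+08)/2 = 1.48175e+08 m.
vₚ = √(GM · (2/rₚ − 1/a)) = √(6.096e+20 · (2/5.915e+07 − 1/1.48175e+08)) m/s ≈ 4.062e+06 m/s = 4062 km/s.
vₐ = √(GM · (2/rₐ − 1/a)) = √(6.096e+20 · (2/2.372e+08 − 1/1.48175e+08)) m/s ≈ 1.013e+06 m/s = 1013 km/s.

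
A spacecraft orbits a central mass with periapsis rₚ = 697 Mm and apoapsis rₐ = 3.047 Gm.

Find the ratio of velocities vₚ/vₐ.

Convert to SI: rₚ = 697 Mm = 6.97e+08 m; rₐ = 3.047 Gm = 3.047e+09 m.
Conservation of angular momentum gives rₚvₚ = rₐvₐ, so vₚ/vₐ = rₐ/rₚ.
vₚ/vₐ = 3.047e+09 / 6.97e+08 ≈ 4.372.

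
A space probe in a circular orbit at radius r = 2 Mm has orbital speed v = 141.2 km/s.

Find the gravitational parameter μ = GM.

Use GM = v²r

Convert to SI: r = 2 Mm = 2e+06 m; v = 141.2 km/s = 141200 m/s.
For a circular orbit v² = GM/r, so GM = v² · r.
GM = (141200)² · 2e+06 m³/s² ≈ 3.987e+16 m³/s² = 3.987 × 10^16 m³/s².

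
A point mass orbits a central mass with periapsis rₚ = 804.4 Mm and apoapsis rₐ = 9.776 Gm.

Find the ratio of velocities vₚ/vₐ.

Convert to SI: rₚ = 804.4 Mm = 8.044e+08 m; rₐ = 9.776 Gm = 9.776e+09 m.
Conservation of angular momentum gives rₚvₚ = rₐvₐ, so vₚ/vₐ = rₐ/rₚ.
vₚ/vₐ = 9.776e+09 / 8.044e+08 ≈ 12.15.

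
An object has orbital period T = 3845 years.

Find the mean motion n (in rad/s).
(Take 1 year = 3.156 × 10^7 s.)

Convert to SI: T = 3845 years = 1.21348e+11 s.
n = 2π / T.
n = 2π / 1.21348e+11 s ≈ 5.178e-11 rad/s.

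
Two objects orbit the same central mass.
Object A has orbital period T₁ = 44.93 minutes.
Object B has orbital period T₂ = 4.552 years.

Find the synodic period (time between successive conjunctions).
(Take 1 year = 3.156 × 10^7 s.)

Convert to SI: T₁ = 44.93 minutes = 2695.8 s; T₂ = 4.552 years = 1.43661e+08 s.
T_syn = |T₁ · T₂ / (T₁ − T₂)|.
T_syn = |2695.8 · 1.43661e+08 / (2695.8 − 1.43661e+08)| s ≈ 2696 s = 44.93 minutes.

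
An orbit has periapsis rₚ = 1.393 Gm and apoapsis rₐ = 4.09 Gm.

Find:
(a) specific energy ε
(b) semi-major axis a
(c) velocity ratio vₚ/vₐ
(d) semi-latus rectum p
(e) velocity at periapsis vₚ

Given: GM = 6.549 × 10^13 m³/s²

Convert to SI: rₚ = 1.393 Gm = 1.393e+09 m; rₐ = 4.09 Gm = 4.09e+09 m.
(a) With a = (rₚ + rₐ)/2 = 2.7415e+09 m, ε = −GM/(2a) = −6.549e+13/(2 · 2.7415e+09) J/kg ≈ -1.194e+04 J/kg
(b) a = (rₚ + rₐ)/2 = (1.393e+09 + 4.09e+09)/2 ≈ 2.742e+09 m
(c) Conservation of angular momentum (rₚvₚ = rₐvₐ) gives vₚ/vₐ = rₐ/rₚ = 4.09e+09/1.393e+09 ≈ 2.936
(d) From a = (rₚ + rₐ)/2 = 2.7415e+09 m and e = (rₐ − rₚ)/(rₐ + rₚ) = 0.491884, p = a(1 − e²) = 2.7415e+09 · (1 − (0.491884)²) ≈ 2.078e+09 m
(e) With a = (rₚ + rₐ)/2 = 2.7415e+09 m, vₚ = √(GM (2/rₚ − 1/a)) = √(6.549e+13 · (2/1.393e+09 − 1/2.7415e+09)) m/s ≈ 264.8 m/s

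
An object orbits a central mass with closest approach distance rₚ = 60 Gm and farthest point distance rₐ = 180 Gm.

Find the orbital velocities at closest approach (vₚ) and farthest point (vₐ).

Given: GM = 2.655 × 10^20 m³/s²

Convert to SI: rₚ = 60 Gm = 6e+10 m; rₐ = 180 Gm = 1.8e+11 m.
Use the vis-viva equation v² = GM(2/r − 1/a) with a = (rₚ + rₐ)/2 = (6e+10 + 1.8e+11)/2 = 1.2e+11 m.
vₚ = √(GM · (2/rₚ − 1/a)) = √(2.655e+20 · (2/6e+10 − 1/1.2e+11)) m/s ≈ 8.147e+04 m/s = 81.47 km/s.
vₐ = √(GM · (2/rₐ − 1/a)) = √(2.655e+20 · (2/1.8e+11 − 1/1.2e+11)) m/s ≈ 2.716e+04 m/s = 27.16 km/s.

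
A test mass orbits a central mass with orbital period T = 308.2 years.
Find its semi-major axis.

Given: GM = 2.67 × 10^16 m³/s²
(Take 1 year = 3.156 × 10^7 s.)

Convert to SI: T = 308.2 years = 9.72679e+09 s.
Invert Kepler's third law: a = (GM · T² / (4π²))^(1/3).
Substituting T = 9.72679e+09 s and GM = 2.67e+16 m³/s²:
a = (2.67e+16 · (9.72679e+09)² / (4π²))^(1/3) m
a ≈ 4e+11 m = 400 Gm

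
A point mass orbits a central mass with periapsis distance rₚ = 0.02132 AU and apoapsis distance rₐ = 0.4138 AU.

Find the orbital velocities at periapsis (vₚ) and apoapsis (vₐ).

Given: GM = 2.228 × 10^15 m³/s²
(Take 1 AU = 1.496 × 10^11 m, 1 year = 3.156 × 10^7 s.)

Convert to SI: rₚ = 0.02132 AU = 3.18947e+09 m; rₐ = 0.4138 AU = 6.19045e+10 m.
Use the vis-viva equation v² = GM(2/r − 1/a) with a = (rₚ + rₐ)/2 = (3.18947e+09 + 6.19045e+10)/2 = 3.2547e+10 m.
vₚ = √(GM · (2/rₚ − 1/a)) = √(2.228e+15 · (2/3.18947e+09 − 1/3.2547e+10)) m/s ≈ 1153 m/s = 0.2432 AU/year.
vₐ = √(GM · (2/rₐ − 1/a)) = √(2.228e+15 · (2/6.19045e+10 − 1/3.2547e+10)) m/s ≈ 59.39 m/s = 0.01253 AU/year.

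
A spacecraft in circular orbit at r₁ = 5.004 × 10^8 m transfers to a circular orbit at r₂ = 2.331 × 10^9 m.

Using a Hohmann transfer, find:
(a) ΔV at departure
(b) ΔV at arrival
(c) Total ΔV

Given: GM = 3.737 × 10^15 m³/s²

Transfer semi-major axis: a_t = (r₁ + r₂)/2 = (5.004e+08 + 2.331e+09)/2 = 1.4157e+09 m.
Circular speeds: v₁ = √(GM/r₁) = 2732.77 m/s, v₂ = √(GM/r₂) = 1266.17 m/s.
Transfer speeds (vis-viva v² = GM(2/r − 1/a_t)): v₁ᵗ = 3506.62 m/s, v₂ᵗ = 752.772 m/s.
(a) ΔV₁ = |v₁ᵗ − v₁| ≈ 773.8 m/s = 773.8 m/s.
(b) ΔV₂ = |v₂ − v₂ᵗ| ≈ 513.4 m/s = 513.4 m/s.
(c) ΔV_total = ΔV₁ + ΔV₂ ≈ 1287 m/s = 1.287 km/s.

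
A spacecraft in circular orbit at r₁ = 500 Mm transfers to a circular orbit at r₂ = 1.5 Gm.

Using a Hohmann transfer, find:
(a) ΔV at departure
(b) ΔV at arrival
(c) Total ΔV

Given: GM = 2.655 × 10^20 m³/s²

Convert to SI: r₁ = 500 Mm = 5e+08 m; r₂ = 1.5 Gm = 1.5e+09 m.
Transfer semi-major axis: a_t = (r₁ + r₂)/2 = (5e+08 + 1.5e+09)/2 = 1e+09 m.
Circular speeds: v₁ = √(GM/r₁) = 728697 m/s, v₂ = √(GM/r₂) = 420714 m/s.
Transfer speeds (vis-viva v² = GM(2/r − 1/a_t)): v₁ᵗ = 892468 m/s, v₂ᵗ = 297489 m/s.
(a) ΔV₁ = |v₁ᵗ − v₁| ≈ 1.638e+05 m/s = 163.8 km/s.
(b) ΔV₂ = |v₂ − v₂ᵗ| ≈ 1.232e+05 m/s = 123.2 km/s.
(c) ΔV_total = ΔV₁ + ΔV₂ ≈ 2.87e+05 m/s = 287 km/s.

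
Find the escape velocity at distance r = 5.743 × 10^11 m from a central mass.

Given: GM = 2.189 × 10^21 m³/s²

Escape velocity comes from setting total energy to zero: ½v² − GM/r = 0 ⇒ v_esc = √(2GM / r).
v_esc = √(2 · 2.189e+21 / 5.743e+11) m/s ≈ 8.731e+04 m/s = 87.31 km/s.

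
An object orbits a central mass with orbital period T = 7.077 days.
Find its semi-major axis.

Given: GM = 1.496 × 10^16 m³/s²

Convert to SI: T = 7.077 days = 611453 s.
Invert Kepler's third law: a = (GM · T² / (4π²))^(1/3).
Substituting T = 611453 s and GM = 1.496e+16 m³/s²:
a = (1.496e+16 · (611453)² / (4π²))^(1/3) m
a ≈ 5.213e+08 m = 521.3 Mm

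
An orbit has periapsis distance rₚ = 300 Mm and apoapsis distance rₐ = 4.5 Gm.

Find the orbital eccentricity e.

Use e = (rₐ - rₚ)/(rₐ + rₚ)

Convert to SI: rₚ = 300 Mm = 3e+08 m; rₐ = 4.5 Gm = 4.5e+09 m.
e = (rₐ − rₚ) / (rₐ + rₚ).
e = (4.5e+09 − 3e+08) / (4.5e+09 + 3e+08) = 4.2e+09 / 4.8e+09 ≈ 0.875.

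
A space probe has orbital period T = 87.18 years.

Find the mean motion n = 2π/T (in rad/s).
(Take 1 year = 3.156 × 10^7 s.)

Convert to SI: T = 87.18 years = 2.7514e+09 s.
n = 2π / T.
n = 2π / 2.7514e+09 s ≈ 2.284e-09 rad/s.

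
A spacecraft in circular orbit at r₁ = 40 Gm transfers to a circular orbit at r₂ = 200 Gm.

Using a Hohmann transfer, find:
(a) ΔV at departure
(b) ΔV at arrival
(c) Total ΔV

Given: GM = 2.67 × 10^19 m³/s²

Convert to SI: r₁ = 40 Gm = 4e+10 m; r₂ = 200 Gm = 2e+11 m.
Transfer semi-major axis: a_t = (r₁ + r₂)/2 = (4e+10 + 2e+11)/2 = 1.2e+11 m.
Circular speeds: v₁ = √(GM/r₁) = 25836 m/s, v₂ = √(GM/r₂) = 11554.2 m/s.
Transfer speeds (vis-viva v² = GM(2/r − 1/a_t)): v₁ᵗ = 33354.2 m/s, v₂ᵗ = 6670.83 m/s.
(a) ΔV₁ = |v₁ᵗ − v₁| ≈ 7518 m/s = 7.518 km/s.
(b) ΔV₂ = |v₂ − v₂ᵗ| ≈ 4883 m/s = 4.883 km/s.
(c) ΔV_total = ΔV₁ + ΔV₂ ≈ 1.24e+04 m/s = 12.4 km/s.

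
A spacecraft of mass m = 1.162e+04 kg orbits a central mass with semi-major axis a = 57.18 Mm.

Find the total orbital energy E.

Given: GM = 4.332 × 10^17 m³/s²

Convert to SI: a = 57.18 Mm = 5.718e+07 m.
E = −GMm / (2a).
E = −4.332e+17 · 1.162e+04 / (2 · 5.718e+07) J ≈ -4.402e+13 J = -44.02 TJ.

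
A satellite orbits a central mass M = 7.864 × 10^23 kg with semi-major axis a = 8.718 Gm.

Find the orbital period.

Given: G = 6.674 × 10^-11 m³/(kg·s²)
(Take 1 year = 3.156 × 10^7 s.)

Convert to SI: a = 8.718 Gm = 8.718e+09 m.
GM = G · M = 6.674e-11 · 7.864e+23 = 5.24843e+13 m³/s².
Kepler's third law: T = 2π √(a³ / GM).
Substituting a = 8.718e+09 m and GM = 5.24843e+13 m³/s²:
T = 2π √((8.718e+09)³ / 5.24843e+13) s
T ≈ 7.06e+08 s = 22.37 years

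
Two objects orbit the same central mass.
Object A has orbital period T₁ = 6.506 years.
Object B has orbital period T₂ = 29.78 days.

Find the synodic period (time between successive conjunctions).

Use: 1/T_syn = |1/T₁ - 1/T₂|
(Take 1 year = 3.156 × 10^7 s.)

Convert to SI: T₁ = 6.506 years = 2.05329e+08 s; T₂ = 29.78 days = 2.57299e+06 s.
T_syn = |T₁ · T₂ / (T₁ − T₂)|.
T_syn = |2.05329e+08 · 2.57299e+06 / (2.05329e+08 − 2.57299e+06)| s ≈ 2.606e+06 s = 30.16 days.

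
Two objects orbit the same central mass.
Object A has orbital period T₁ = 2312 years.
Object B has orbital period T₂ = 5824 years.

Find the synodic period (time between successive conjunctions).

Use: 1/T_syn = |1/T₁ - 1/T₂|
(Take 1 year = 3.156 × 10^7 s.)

Convert to SI: T₁ = 2312 years = 7.29667e+10 s; T₂ = 5824 years = 1.83805e+11 s.
T_syn = |T₁ · T₂ / (T₁ − T₂)|.
T_syn = |7.29667e+10 · 1.83805e+11 / (7.29667e+10 − 1.83805e+11)| s ≈ 1.21e+11 s = 3834 years.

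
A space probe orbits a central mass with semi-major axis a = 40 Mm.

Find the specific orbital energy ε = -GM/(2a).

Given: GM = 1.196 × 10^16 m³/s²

Convert to SI: a = 40 Mm = 4e+07 m.
ε = −GM / (2a).
ε = −1.196e+16 / (2 · 4e+07) J/kg ≈ -1.495e+08 J/kg = -149.5 MJ/kg.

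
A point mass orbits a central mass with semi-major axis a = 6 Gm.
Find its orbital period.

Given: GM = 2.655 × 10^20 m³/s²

Convert to SI: a = 6 Gm = 6e+09 m.
Kepler's third law: T = 2π √(a³ / GM).
Substituting a = 6e+09 m and GM = 2.655e+20 m³/s²:
T = 2π √((6e+09)³ / 2.655e+20) s
T ≈ 1.792e+05 s = 2.074 days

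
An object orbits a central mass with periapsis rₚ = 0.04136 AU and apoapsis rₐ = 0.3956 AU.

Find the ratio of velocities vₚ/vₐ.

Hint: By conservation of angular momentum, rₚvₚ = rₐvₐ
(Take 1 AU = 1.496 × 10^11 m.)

Convert to SI: rₚ = 0.04136 AU = 6.18746e+09 m; rₐ = 0.3956 AU = 5.91818e+10 m.
Conservation of angular momentum gives rₚvₚ = rₐvₐ, so vₚ/vₐ = rₐ/rₚ.
vₚ/vₐ = 5.91818e+10 / 6.18746e+09 ≈ 9.565.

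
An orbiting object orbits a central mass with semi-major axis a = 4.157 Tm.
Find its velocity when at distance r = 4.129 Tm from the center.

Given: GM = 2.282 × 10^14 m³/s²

Convert to SI: a = 4.157 Tm = 4.157e+12 m; r = 4.129 Tm = 4.129e+12 m.
Vis-viva: v = √(GM · (2/r − 1/a)).
2/r − 1/a = 2/4.129e+12 − 1/4.157e+12 = 2.43821e-13 m⁻¹.
v = √(2.282e+14 · 2.43821e-13) m/s ≈ 7.459 m/s = 7.459 m/s.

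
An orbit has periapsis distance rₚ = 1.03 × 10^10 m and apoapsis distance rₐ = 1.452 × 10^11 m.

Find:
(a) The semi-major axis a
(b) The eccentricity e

(a) a = (rₚ + rₐ) / 2 = (1.03e+10 + 1.452e+11) / 2 ≈ 7.775e+10 m = 7.775 × 10^10 m.
(b) e = (rₐ − rₚ) / (rₐ + rₚ) = (1.452e+11 − 1.03e+10) / (1.452e+11 + 1.03e+10) ≈ 0.8675.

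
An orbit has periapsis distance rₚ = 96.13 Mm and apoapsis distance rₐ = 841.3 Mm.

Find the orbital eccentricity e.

Convert to SI: rₚ = 96.13 Mm = 9.613e+07 m; rₐ = 841.3 Mm = 8.413e+08 m.
e = (rₐ − rₚ) / (rₐ + rₚ).
e = (8.413e+08 − 9.613e+07) / (8.413e+08 + 9.613e+07) = 7.4517e+08 / 9.3743e+08 ≈ 0.7949.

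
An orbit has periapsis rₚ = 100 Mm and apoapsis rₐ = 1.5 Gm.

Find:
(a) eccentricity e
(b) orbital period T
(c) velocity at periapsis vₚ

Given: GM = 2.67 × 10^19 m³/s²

Convert to SI: rₚ = 100 Mm = 1e+08 m; rₐ = 1.5 Gm = 1.5e+09 m.
(a) e = (rₐ − rₚ)/(rₐ + rₚ) = (1.5e+09 − 1e+08)/(1.5e+09 + 1e+08) ≈ 0.875
(b) With a = (rₚ + rₐ)/2 = 8e+08 m, T = 2π √(a³/GM) = 2π √((8e+08)³/2.67e+19) s ≈ 2.751e+04 s
(c) With a = (rₚ + rₐ)/2 = 8e+08 m, vₚ = √(GM (2/rₚ − 1/a)) = √(2.67e+19 · (2/1e+08 − 1/8e+08)) m/s ≈ 7.075e+05 m/s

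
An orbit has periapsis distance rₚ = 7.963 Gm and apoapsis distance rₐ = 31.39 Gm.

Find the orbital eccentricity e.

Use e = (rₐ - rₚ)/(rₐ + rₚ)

Convert to SI: rₚ = 7.963 Gm = 7.963e+09 m; rₐ = 31.39 Gm = 3.139e+10 m.
e = (rₐ − rₚ) / (rₐ + rₚ).
e = (3.139e+10 − 7.963e+09) / (3.139e+10 + 7.963e+09) = 2.3427e+10 / 3.9353e+10 ≈ 0.5953.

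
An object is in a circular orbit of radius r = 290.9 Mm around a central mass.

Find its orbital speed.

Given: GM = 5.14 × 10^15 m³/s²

Convert to SI: r = 290.9 Mm = 2.909e+08 m.
For a circular orbit, gravity supplies the centripetal force, so v = √(GM / r).
v = √(5.14e+15 / 2.909e+08) m/s ≈ 4203 m/s = 4.203 km/s.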